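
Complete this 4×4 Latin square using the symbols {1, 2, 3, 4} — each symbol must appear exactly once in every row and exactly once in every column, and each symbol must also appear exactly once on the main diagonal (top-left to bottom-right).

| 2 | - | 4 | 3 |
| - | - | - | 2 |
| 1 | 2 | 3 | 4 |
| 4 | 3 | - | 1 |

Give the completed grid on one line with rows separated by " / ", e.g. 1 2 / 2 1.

2 1 4 3 / 3 4 1 2 / 1 2 3 4 / 4 3 2 1

(r1,c2): row 1 has {2,3,4}; column 2 has {2,3}, so it must be 1.
(r2,c1): row 2 has {2}; column 1 has {1,2,4}, so it must be 3.
(r2,c2): row 2 has {2,3}; column 2 has {1,2,3}; the diagonal has {1,2,3}, so it must be 4.
(r2,c3): row 2 has {2,3,4}; column 3 has {3,4}, so it must be 1.
(r4,c3): row 4 has {1,3,4}; column 3 has {1,3,4}, so it must be 2.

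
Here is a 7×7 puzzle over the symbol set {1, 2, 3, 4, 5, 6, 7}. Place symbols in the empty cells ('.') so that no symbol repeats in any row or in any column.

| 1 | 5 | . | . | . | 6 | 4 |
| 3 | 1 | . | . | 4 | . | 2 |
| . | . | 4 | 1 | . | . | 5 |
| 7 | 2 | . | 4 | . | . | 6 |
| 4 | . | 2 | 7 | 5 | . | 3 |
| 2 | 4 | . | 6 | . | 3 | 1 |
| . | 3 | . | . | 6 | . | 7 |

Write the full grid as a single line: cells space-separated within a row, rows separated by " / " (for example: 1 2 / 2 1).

1 5 7 3 2 6 4 / 3 1 6 5 4 7 2 / 6 7 4 1 3 2 5 / 7 2 3 4 1 5 6 / 4 6 2 7 5 1 3 / 2 4 5 6 7 3 1 / 5 3 1 2 6 4 7

(r2,c4): row 2 has {1,2,3,4}; column 4 has {1,4,6,7}, so it must be 5.
(r2,c6): row 2 has {1,2,3,4,5}; column 6 has {3,6}, so it must be 7.
(r3,c1): row 3 has {1,4,5}; column 1 has {1,2,3,4,7}, so it must be 6.
(r3,c2): row 3 has {1,4,5,6}; column 2 has {1,2,3,4,5}, so it must be 7.
(r3,c6): row 3 has {1,4,5,6,7}; column 6 has {3,6,7}, so it must be 2.
(r5,c2): row 5 has {2,3,4,5,7}; column 2 has {1,2,3,4,5,7}, so it must be 6.
(r5,c6): row 5 has {2,3,4,5,6,7}; column 6 has {2,3,6,7}, so it must be 1.
(r6,c5): row 6 has {1,2,3,4,6}; column 5 has {4,5,6}, so it must be 7.
(r7,c1): row 7 has {3,6,7}; column 1 has {1,2,3,4,6,7}, so it must be 5.
(r7,c3): row 7 has {3,5,6,7}; column 3 has {2,4}, so it must be 1.
(r7,c4): row 7 has {1,3,5,6,7}; column 4 has {1,4,5,6,7}, so it must be 2.
(r7,c6): row 7 has {1,2,3,5,6,7}; column 6 has {1,2,3,6,7}, so it must be 4.
(r1,c4): row 1 has {1,4,5,6}; column 4 has {1,2,4,5,6,7}, so it must be 3.
(r1,c5): row 1 has {1,3,4,5,6}; column 5 has {4,5,6,7}, so it must be 2.
(r2,c3): row 2 has {1,2,3,4,5,7}; column 3 has {1,2,4}, so it must be 6.
(r3,c5): row 3 has {1,2,4,5,6,7}; column 5 has {2,4,5,6,7}, so it must be 3.
(r4,c5): row 4 has {2,4,6,7}; column 5 has {2,3,4,5,6,7}, so it must be 1.
(r4,c6): row 4 has {1,2,4,6,7}; column 6 has {1,2,3,4,6,7}, so it must be 5.
(r6,c3): row 6 has {1,2,3,4,6,7}; column 3 has {1,2,4,6}, so it must be 5.
(r1,c3): row 1 has {1,2,3,4,5,6}; column 3 has {1,2,4,5,6}, so it must be 7.
(r4,c3): row 4 has {1,2,4,5,6,7}; column 3 has {1,2,4,5,6,7}, so it must be 3.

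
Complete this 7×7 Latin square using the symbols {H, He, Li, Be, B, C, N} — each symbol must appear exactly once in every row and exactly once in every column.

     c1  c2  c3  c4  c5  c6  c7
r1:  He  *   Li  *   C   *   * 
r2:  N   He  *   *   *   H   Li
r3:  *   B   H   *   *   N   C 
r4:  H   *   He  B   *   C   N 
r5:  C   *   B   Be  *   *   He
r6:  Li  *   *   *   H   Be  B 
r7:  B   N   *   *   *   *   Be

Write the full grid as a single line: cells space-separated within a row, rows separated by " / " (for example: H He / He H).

He Be Li N C B H / N He Be C B H Li / Be B H Li He N C / H Li He B Be C N / C H B Be N Li He / Li C N He H Be B / B N C H Li He Be

Cell (r1,c6): row 1 has {He,Li,C}; column 6 has {H,Be,C,N} → B.
Cell (r1,c7): row 1 has {He,Li,B,C}; column 7 has {He,Li,Be,B,C,N} → H.
Cell (r2,c4): row 2 has {H,He,Li,N}; column 4 has {Be,B} → C.
Cell (r3,c1): row 3 has {H,B,C,N}; column 1 has {H,He,Li,B,C,N} → Be.
Cell (r5,c6): row 5 has {He,Be,B,C}; column 6 has {H,Be,B,C,N} → Li.
Cell (r6,c2): row 6 has {H,Li,Be,B}; column 2 has {He,B,N} → C.
Cell (r6,c3): row 6 has {H,Li,Be,B,C}; column 3 has {H,He,Li,B} → N.
Cell (r6,c4): row 6 has {H,Li,Be,B,C,N}; column 4 has {Be,B,C} → He.
Cell (r7,c3): row 7 has {Be,B,N}; column 3 has {H,He,Li,B,N} → C.
Cell (r7,c6): row 7 has {Be,B,C,N}; column 6 has {H,Li,Be,B,C,N} → He.
Cell (r1,c2): row 1 has {H,He,Li,B,C}; column 2 has {He,B,C,N} → Be.
Cell (r1,c4): row 1 has {H,He,Li,Be,B,C}; column 4 has {He,Be,B,C} → N.
Cell (r2,c3): row 2 has {H,He,Li,C,N}; column 3 has {H,He,Li,B,C,N} → Be.
Cell (r2,c5): row 2 has {H,He,Li,Be,C,N}; column 5 has {H,C} → B.
Cell (r3,c4): row 3 has {H,Be,B,C,N}; column 4 has {He,Be,B,C,N} → Li.
Cell (r3,c5): row 3 has {H,Li,Be,B,C,N}; column 5 has {H,B,C} → He.
Cell (r4,c2): row 4 has {H,He,B,C,N}; column 2 has {He,Be,B,C,N} → Li.
Cell (r4,c5): row 4 has {H,He,Li,B,C,N}; column 5 has {H,He,B,C} → Be.
Cell (r5,c2): row 5 has {He,Li,Be,B,C}; column 2 has {He,Li,Be,B,C,N} → H.
Cell (r5,c5): row 5 has {H,He,Li,Be,B,C}; column 5 has {H,He,Be,B,C} → N.
Cell (r7,c4): row 7 has {He,Be,B,C,N}; column 4 has {He,Li,Be,B,C,N} → H.
Cell (r7,c5): row 7 has {H,He,Be,B,C,N}; column 5 has {H,He,Be,B,C,N} → Li.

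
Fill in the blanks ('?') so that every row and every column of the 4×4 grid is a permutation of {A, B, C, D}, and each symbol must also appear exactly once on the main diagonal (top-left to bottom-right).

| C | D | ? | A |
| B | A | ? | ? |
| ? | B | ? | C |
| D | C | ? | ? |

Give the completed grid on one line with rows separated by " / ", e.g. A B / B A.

C D B A / B A C D / A B D C / D C A B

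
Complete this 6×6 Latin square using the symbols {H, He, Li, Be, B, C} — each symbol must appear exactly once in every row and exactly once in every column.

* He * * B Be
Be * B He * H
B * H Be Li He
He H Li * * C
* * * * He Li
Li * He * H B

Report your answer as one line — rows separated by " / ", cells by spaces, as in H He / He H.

H He C Li B Be / Be Li B He C H / B C H Be Li He / He H Li B Be C / C B Be H He Li / Li Be He C H B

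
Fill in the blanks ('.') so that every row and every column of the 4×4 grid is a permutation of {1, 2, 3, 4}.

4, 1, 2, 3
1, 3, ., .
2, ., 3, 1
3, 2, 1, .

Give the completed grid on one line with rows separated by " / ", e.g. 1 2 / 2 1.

4 1 2 3 / 1 3 4 2 / 2 4 3 1 / 3 2 1 4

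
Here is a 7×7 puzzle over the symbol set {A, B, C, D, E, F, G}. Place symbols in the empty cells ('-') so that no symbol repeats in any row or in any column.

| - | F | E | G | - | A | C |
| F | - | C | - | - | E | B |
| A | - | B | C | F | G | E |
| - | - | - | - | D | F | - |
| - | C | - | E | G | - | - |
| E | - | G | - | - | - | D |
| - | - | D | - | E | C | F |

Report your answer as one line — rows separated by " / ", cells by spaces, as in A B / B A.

D F E G B A C / F G C D A E B / A D B C F G E / C E A B D F G / B C F E G D A / E A G F C B D / G B D A E C F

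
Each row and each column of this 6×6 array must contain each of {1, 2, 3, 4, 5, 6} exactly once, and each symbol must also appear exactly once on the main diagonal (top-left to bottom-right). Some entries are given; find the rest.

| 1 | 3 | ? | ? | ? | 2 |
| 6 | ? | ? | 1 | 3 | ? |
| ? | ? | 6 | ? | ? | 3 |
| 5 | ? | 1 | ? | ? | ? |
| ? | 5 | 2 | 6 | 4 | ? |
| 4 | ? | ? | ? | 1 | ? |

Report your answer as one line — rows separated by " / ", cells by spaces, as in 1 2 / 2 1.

(r2,c2) = 2
(r3,c1) = 2
(r3,c5) = 5
(r4,c4) = 3
(r5,c1) = 3
(r5,c6) = 1
(r6,c2) = 6
(r6,c6) = 5
(r1,c5) = 6
(r2,c6) = 4
(r3,c4) = 4
(r4,c2) = 4
(r4,c5) = 2
(r4,c6) = 6
(r6,c3) = 3
(r6,c4) = 2
(r1,c4) = 5
(r2,c3) = 5
(r3,c2) = 1
(r1,c3) = 4

1 3 4 5 6 2 / 6 2 5 1 3 4 / 2 1 6 4 5 3 / 5 4 1 3 2 6 / 3 5 2 6 4 1 / 4 6 3 2 1 5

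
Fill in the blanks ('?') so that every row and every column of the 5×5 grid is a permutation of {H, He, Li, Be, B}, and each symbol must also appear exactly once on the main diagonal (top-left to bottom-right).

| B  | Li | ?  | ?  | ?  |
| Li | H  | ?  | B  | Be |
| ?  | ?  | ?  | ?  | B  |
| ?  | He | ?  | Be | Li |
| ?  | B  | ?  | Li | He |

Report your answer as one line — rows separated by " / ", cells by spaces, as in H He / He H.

B Li Be He H / Li H He B Be / He Be Li H B / H He B Be Li / Be B H Li He

(r1,c5) = H
(r2,c3) = He
(r3,c2) = Be
(r3,c3) = Li
(r4,c1) = H
(r4,c3) = B
(r5,c1) = Be
(r5,c3) = H
(r1,c3) = Be
(r1,c4) = He
(r3,c1) = He
(r3,c4) = H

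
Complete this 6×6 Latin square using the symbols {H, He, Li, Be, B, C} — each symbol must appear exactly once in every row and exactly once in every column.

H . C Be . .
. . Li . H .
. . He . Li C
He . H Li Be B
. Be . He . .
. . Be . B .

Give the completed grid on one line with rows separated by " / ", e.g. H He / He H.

(r1,c5) = He
(r1,c6) = Li
(r4,c2) = C
(r5,c3) = B
(r5,c5) = C
(r5,c6) = H
(r6,c6) = He
(r1,c2) = B
(r2,c2) = He
(r2,c6) = Be
(r3,c2) = H
(r3,c4) = B
(r5,c1) = Li
(r6,c1) = C
(r6,c2) = Li
(r6,c4) = H
(r2,c1) = B
(r2,c4) = C
(r3,c1) = Be

H B C Be He Li / B He Li C H Be / Be H He B Li C / He C H Li Be B / Li Be B He C H / C Li Be H B He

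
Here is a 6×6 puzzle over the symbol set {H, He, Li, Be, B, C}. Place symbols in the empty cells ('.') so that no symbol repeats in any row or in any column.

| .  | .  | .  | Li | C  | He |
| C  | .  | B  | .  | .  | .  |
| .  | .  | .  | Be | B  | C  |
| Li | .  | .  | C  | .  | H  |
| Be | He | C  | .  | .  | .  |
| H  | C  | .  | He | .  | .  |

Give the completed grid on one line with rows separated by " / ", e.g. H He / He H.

B Be H Li C He / C Li B H He Be / He H Li Be B C / Li B He C Be H / Be He C B H Li / H C Be He Li B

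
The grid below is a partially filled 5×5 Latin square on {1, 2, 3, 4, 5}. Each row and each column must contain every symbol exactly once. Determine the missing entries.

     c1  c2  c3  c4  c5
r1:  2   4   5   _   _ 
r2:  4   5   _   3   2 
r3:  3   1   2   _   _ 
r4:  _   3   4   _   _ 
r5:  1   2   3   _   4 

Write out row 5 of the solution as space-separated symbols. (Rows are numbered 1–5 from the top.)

1 2 3 5 4

(r1,c4) = 1
(r1,c5) = 3
(r2,c3) = 1
(r3,c5) = 5
(r4,c1) = 5
(r4,c4) = 2
(r4,c5) = 1
(r5,c4) = 5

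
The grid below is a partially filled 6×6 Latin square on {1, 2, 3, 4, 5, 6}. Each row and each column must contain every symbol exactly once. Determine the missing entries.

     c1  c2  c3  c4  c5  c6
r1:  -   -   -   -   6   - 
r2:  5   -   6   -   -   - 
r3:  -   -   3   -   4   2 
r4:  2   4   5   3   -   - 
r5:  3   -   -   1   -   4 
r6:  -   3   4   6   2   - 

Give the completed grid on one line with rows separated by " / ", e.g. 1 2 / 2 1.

4 5 1 2 6 3 / 5 2 6 4 3 1 / 6 1 3 5 4 2 / 2 4 5 3 1 6 / 3 6 2 1 5 4 / 1 3 4 6 2 5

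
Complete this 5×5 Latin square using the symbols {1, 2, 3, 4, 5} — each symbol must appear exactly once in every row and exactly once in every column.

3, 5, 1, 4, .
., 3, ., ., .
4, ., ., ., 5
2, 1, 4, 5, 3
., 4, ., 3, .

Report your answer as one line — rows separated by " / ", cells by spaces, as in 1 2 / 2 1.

(r1,c5): row 1 has {1,3,4,5}; column 5 has {3,5}, so it must be 2.
(r3,c2): row 3 has {4,5}; column 2 has {1,3,4,5}, so it must be 2.
(r3,c3): row 3 has {2,4,5}; column 3 has {1,4}, so it must be 3.
(r3,c4): row 3 has {2,3,4,5}; column 4 has {3,4,5}, so it must be 1.
(r5,c5): row 5 has {3,4}; column 5 has {2,3,5}, so it must be 1.
(r2,c4): row 2 has {3}; column 4 has {1,3,4,5}, so it must be 2.
(r2,c5): row 2 has {2,3}; column 5 has {1,2,3,5}, so it must be 4.
(r5,c1): row 5 has {1,3,4}; column 1 has {2,3,4}, so it must be 5.
(r5,c3): row 5 has {1,3,4,5}; column 3 has {1,3,4}, so it must be 2.
(r2,c1): row 2 has {2,3,4}; column 1 has {2,3,4,5}, so it must be 1.
(r2,c3): row 2 has {1,2,3,4}; column 3 has {1,2,3,4}, so it must be 5.

3 5 1 4 2 / 1 3 5 2 4 / 4 2 3 1 5 / 2 1 4 5 3 / 5 4 2 3 1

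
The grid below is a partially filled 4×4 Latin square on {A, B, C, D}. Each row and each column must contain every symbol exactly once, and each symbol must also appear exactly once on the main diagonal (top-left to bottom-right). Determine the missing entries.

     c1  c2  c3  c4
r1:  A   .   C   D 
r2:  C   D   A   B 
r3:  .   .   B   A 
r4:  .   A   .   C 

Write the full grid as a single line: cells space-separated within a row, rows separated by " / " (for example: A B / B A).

A B C D / C D A B / D C B A / B A D C

(r1,c2) = B
(r3,c1) = D
(r3,c2) = C
(r4,c1) = B
(r4,c3) = D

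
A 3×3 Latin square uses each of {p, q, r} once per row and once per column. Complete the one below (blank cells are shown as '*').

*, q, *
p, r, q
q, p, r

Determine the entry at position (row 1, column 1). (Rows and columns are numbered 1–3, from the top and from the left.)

Cell (r1,c1): row 1 has {q}; column 1 has {p,q} → r.

r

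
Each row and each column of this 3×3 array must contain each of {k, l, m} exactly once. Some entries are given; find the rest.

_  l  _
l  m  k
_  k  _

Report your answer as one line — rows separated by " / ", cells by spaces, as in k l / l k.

(r1,c3): row 1 has {l}; column 3 has {k}, so it must be m.
(r3,c1): row 3 has {k}; column 1 has {l}, so it must be m.
(r3,c3): row 3 has {k,m}; column 3 has {k,m}, so it must be l.
(r1,c1): row 1 has {l,m}; column 1 has {l,m}, so it must be k.

k l m / l m k / m k l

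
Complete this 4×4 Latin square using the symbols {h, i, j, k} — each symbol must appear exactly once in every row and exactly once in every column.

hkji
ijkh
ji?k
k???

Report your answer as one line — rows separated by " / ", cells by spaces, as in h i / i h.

h k j i / i j k h / j i h k / k h i j

(r3,c3) = h
(r4,c2) = h
(r4,c3) = i
(r4,c4) = j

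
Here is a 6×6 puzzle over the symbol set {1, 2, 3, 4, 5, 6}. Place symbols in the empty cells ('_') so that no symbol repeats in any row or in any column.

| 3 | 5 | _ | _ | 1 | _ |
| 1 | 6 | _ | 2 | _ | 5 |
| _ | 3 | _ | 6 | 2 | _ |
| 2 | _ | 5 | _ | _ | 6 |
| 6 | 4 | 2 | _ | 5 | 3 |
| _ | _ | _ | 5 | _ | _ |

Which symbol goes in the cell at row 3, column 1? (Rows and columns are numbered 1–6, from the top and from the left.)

5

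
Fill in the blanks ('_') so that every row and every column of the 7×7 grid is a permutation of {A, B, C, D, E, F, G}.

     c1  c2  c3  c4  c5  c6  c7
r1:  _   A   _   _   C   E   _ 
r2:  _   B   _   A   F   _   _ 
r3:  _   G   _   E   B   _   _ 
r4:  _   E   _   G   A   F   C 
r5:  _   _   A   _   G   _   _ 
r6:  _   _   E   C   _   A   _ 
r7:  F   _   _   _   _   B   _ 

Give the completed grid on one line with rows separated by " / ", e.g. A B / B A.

G A F B C E D / C B D A F G E / A G C E B D F / D E B G A F C / E D A F G C B / B F E C D A G / F C G D E B A

(r6,c5): row 6 has {A,C,E}; column 5 has {A,B,C,F,G}, so it must be D.
(r7,c4): row 7 has {B,F}; column 4 has {A,C,E,G}, so it must be D.
(r7,c5): row 7 has {B,D,F}; column 5 has {A,B,C,D,F,G}, so it must be E.
(r6,c2): row 6 has {A,C,D,E}; column 2 has {A,B,E,G}, so it must be F.
(r7,c2): row 7 has {B,D,E,F}; column 2 has {A,B,E,F,G}, so it must be C.
(r7,c3): row 7 has {B,C,D,E,F}; column 3 has {A,E}, so it must be G.
(r7,c7): row 7 has {B,C,D,E,F,G}; column 7 has {C}, so it must be A.
(r5,c2): row 5 has {A,G}; column 2 has {A,B,C,E,F,G}, so it must be D.
(r5,c6): row 5 has {A,D,G}; column 6 has {A,B,E,F}, so it must be C.
(r3,c6): row 3 has {B,E,G}; column 6 has {A,B,C,E,F}, so it must be D.
(r3,c7): row 3 has {B,D,E,G}; column 7 has {A,C}, so it must be F.
(r2,c6): row 2 has {A,B,F}; column 6 has {A,B,C,D,E,F}, so it must be G.
(r3,c3): row 3 has {B,D,E,F,G}; column 3 has {A,E,G}, so it must be C.
(r2,c3): row 2 has {A,B,F,G}; column 3 has {A,C,E,G}, so it must be D.
(r2,c7): row 2 has {A,B,D,F,G}; column 7 has {A,C,F}, so it must be E.
(r3,c1): row 3 has {B,C,D,E,F,G}; column 1 has {F}, so it must be A.
(r4,c3): row 4 has {A,C,E,F,G}; column 3 has {A,C,D,E,G}, so it must be B.
(r5,c7): row 5 has {A,C,D,G}; column 7 has {A,C,E,F}, so it must be B.
(r6,c7): row 6 has {A,C,D,E,F}; column 7 has {A,B,C,E,F}, so it must be G.
(r1,c3): row 1 has {A,C,E}; column 3 has {A,B,C,D,E,G}, so it must be F.
(r1,c4): row 1 has {A,C,E,F}; column 4 has {A,C,D,E,G}, so it must be B.
(r1,c7): row 1 has {A,B,C,E,F}; column 7 has {A,B,C,E,F,G}, so it must be D.
(r2,c1): row 2 has {A,B,D,E,F,G}; column 1 has {A,F}, so it must be C.
(r4,c1): row 4 has {A,B,C,E,F,G}; column 1 has {A,C,F}, so it must be D.
(r5,c1): row 5 has {A,B,C,D,G}; column 1 has {A,C,D,F}, so it must be E.
(r5,c4): row 5 has {A,B,C,D,E,G}; column 4 has {A,B,C,D,E,G}, so it must be F.
(r6,c1): row 6 has {A,C,D,E,F,G}; column 1 has {A,C,D,E,F}, so it must be B.
(r1,c1): row 1 has {A,B,C,D,E,F}; column 1 has {A,B,C,D,E,F}, so it must be G.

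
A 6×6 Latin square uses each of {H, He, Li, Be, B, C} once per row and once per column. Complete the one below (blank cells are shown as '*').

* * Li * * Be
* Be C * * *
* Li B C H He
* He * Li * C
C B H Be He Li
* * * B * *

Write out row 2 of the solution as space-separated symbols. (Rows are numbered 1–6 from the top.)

He Be C H Li B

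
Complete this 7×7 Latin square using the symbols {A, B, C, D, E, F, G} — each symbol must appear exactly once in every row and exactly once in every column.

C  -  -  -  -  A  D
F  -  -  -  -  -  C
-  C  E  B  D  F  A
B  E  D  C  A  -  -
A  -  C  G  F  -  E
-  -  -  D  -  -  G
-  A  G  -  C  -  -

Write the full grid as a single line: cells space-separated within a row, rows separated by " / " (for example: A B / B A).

At row 3, column 1: row 3 has {A,B,C,D,E,F}; column 1 has {A,B,C,F}; that leaves G.
At row 4, column 6: row 4 has {A,B,C,D,E}; column 6 has {A,F}; that leaves G.
At row 4, column 7: row 4 has {A,B,C,D,E,G}; column 7 has {A,C,D,E,G}; that leaves F.
At row 6, column 1: row 6 has {D,G}; column 1 has {A,B,C,F,G}; that leaves E.
At row 6, column 5: row 6 has {D,E,G}; column 5 has {A,C,D,F}; that leaves B.
At row 6, column 6: row 6 has {B,D,E,G}; column 6 has {A,F,G}; that leaves C.
At row 7, column 1: row 7 has {A,C,G}; column 1 has {A,B,C,E,F,G}; that leaves D.
At row 7, column 7: row 7 has {A,C,D,G}; column 7 has {A,C,D,E,F,G}; that leaves B.
At row 6, column 2: row 6 has {B,C,D,E,G}; column 2 has {A,C,E}; that leaves F.
At row 6, column 3: row 6 has {B,C,D,E,F,G}; column 3 has {C,D,E,G}; that leaves A.
At row 7, column 6: row 7 has {A,B,C,D,G}; column 6 has {A,C,F,G}; that leaves E.
At row 2, column 3: row 2 has {C,F}; column 3 has {A,C,D,E,G}; that leaves B.
At row 2, column 6: row 2 has {B,C,F}; column 6 has {A,C,E,F,G}; that leaves D.
At row 5, column 6: row 5 has {A,C,E,F,G}; column 6 has {A,C,D,E,F,G}; that leaves B.
At row 7, column 4: row 7 has {A,B,C,D,E,G}; column 4 has {B,C,D,G}; that leaves F.
At row 1, column 3: row 1 has {A,C,D}; column 3 has {A,B,C,D,E,G}; that leaves F.
At row 1, column 4: row 1 has {A,C,D,F}; column 4 has {B,C,D,F,G}; that leaves E.
At row 1, column 5: row 1 has {A,C,D,E,F}; column 5 has {A,B,C,D,F}; that leaves G.
At row 2, column 2: row 2 has {B,C,D,F}; column 2 has {A,C,E,F}; that leaves G.
At row 2, column 4: row 2 has {B,C,D,F,G}; column 4 has {B,C,D,E,F,G}; that leaves A.
At row 2, column 5: row 2 has {A,B,C,D,F,G}; column 5 has {A,B,C,D,F,G}; that leaves E.
At row 5, column 2: row 5 has {A,B,C,E,F,G}; column 2 has {A,C,E,F,G}; that leaves D.
At row 1, column 2: row 1 has {A,C,D,E,F,G}; column 2 has {A,C,D,E,F,G}; that leaves B.

C B F E G A D / F G B A E D C / G C E B D F A / B E D C A G F / A D C G F B E / E F A D B C G / D A G F C E B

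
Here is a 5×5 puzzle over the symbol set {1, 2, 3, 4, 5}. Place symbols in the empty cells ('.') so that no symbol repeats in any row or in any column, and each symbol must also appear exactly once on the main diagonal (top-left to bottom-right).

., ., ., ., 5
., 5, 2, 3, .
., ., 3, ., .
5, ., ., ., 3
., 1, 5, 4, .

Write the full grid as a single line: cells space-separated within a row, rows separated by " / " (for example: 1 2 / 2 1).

(r5,c5) = 2
(r4,c4) = 1
(r5,c1) = 3
(r1,c1) = 4
(r1,c3) = 1
(r1,c4) = 2
(r2,c1) = 1
(r2,c5) = 4
(r3,c1) = 2
(r3,c2) = 4
(r3,c4) = 5
(r3,c5) = 1
(r4,c2) = 2
(r4,c3) = 4
(r1,c2) = 3

4 3 1 2 5 / 1 5 2 3 4 / 2 4 3 5 1 / 5 2 4 1 3 / 3 1 5 4 2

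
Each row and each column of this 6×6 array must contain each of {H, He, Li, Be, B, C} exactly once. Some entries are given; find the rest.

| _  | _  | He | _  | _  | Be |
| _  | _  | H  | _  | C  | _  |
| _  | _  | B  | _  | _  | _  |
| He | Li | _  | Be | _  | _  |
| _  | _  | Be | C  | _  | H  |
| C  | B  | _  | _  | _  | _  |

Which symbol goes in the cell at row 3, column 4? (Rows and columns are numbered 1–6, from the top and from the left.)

Li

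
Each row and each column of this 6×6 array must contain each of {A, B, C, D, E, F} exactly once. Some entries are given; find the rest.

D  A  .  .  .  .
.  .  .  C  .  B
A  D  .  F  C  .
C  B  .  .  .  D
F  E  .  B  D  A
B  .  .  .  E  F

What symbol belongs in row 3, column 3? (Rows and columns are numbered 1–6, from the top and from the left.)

B

At row 1, column 4: row 1 has {A,D}; column 4 has {B,C,F}; that leaves E.
At row 1, column 6: row 1 has {A,D,E}; column 6 has {A,B,D,F}; that leaves C.
At row 2, column 1: row 2 has {B,C}; column 1 has {A,B,C,D,F}; that leaves E.
At row 2, column 2: row 2 has {B,C,E}; column 2 has {A,B,D,E}; that leaves F.
At row 2, column 5: row 2 has {B,C,E,F}; column 5 has {C,D,E}; that leaves A.
At row 3, column 6: row 3 has {A,C,D,F}; column 6 has {A,B,C,D,F}; that leaves E.
At row 4, column 4: row 4 has {B,C,D}; column 4 has {B,C,E,F}; that leaves A.
At row 4, column 5: row 4 has {A,B,C,D}; column 5 has {A,C,D,E}; that leaves F.
At row 5, column 3: row 5 has {A,B,D,E,F}; column 3 is empty so far; that leaves C.
At row 6, column 2: row 6 has {B,E,F}; column 2 has {A,B,D,E,F}; that leaves C.
At row 6, column 4: row 6 has {B,C,E,F}; column 4 has {A,B,C,E,F}; that leaves D.
At row 1, column 5: row 1 has {A,C,D,E}; column 5 has {A,C,D,E,F}; that leaves B.
At row 2, column 3: row 2 has {A,B,C,E,F}; column 3 has {C}; that leaves D.
At row 3, column 3: row 3 has {A,C,D,E,F}; column 3 has {C,D}; that leaves B.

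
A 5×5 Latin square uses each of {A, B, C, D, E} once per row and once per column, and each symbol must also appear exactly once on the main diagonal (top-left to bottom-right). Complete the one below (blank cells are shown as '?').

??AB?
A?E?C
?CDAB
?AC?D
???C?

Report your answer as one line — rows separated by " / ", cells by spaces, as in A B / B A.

(r1,c5): row 1 has {A,B}; column 5 has {B,C,D}, so it must be E.
(r2,c2): row 2 has {A,C,E}; column 2 has {A,C}; the diagonal has {D}, so it must be B.
(r2,c4): row 2 has {A,B,C,E}; column 4 has {A,B,C}, so it must be D.
(r3,c1): row 3 has {A,B,C,D}; column 1 has {A}, so it must be E.
(r4,c1): row 4 has {A,C,D}; column 1 has {A,E}, so it must be B.
(r4,c4): row 4 has {A,B,C,D}; column 4 has {A,B,C,D}; the diagonal has {B,D}, so it must be E.
(r5,c1): row 5 has {C}; column 1 has {A,B,E}, so it must be D.
(r5,c2): row 5 has {C,D}; column 2 has {A,B,C}, so it must be E.
(r5,c3): row 5 has {C,D,E}; column 3 has {A,C,D,E}, so it must be B.
(r5,c5): row 5 has {B,C,D,E}; column 5 has {B,C,D,E}; the diagonal has {B,D,E}, so it must be A.
(r1,c1): row 1 has {A,B,E}; column 1 has {A,B,D,E}; the diagonal has {A,B,D,E}, so it must be C.
(r1,c2): row 1 has {A,B,C,E}; column 2 has {A,B,C,E}, so it must be D.

C D A B E / A B E D C / E C D A B / B A C E D / D E B C A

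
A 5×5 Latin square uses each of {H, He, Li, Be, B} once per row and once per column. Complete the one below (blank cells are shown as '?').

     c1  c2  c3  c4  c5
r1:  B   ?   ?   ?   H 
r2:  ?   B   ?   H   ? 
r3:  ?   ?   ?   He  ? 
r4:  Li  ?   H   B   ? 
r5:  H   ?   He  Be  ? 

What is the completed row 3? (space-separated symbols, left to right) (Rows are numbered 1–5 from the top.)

Be H B He Li

(r1,c4) = Li
(r3,c1) = Be
(r5,c2) = Li
(r5,c5) = B
(r1,c3) = Be
(r2,c1) = He
(r2,c3) = Li
(r2,c5) = Be
(r3,c2) = H
(r3,c3) = B
(r3,c5) = Li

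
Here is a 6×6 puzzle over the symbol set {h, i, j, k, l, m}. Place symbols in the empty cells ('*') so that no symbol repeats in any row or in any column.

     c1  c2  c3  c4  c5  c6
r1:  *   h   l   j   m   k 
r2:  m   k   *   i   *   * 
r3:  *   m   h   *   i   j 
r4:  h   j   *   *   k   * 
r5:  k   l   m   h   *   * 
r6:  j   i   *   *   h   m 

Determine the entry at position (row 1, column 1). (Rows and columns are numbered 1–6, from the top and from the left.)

(r1,c1): row 1 has {h,j,k,l,m}; column 1 has {h,j,k,m}, so it must be i.

i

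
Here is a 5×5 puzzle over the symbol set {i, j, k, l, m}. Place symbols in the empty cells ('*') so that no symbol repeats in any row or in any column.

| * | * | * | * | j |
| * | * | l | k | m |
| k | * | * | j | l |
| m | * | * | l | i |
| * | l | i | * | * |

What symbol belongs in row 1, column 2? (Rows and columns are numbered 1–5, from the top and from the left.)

m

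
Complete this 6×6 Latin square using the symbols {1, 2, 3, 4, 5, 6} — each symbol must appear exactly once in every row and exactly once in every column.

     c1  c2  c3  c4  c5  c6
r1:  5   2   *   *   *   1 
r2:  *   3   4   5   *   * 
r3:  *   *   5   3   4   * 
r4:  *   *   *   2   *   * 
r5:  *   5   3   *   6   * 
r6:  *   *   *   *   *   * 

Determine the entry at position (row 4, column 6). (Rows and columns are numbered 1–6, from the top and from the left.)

3

(r1,c3): row 1 has {1,2,5}; column 3 has {3,4,5}, so it must be 6.
(r1,c4): row 1 has {1,2,5,6}; column 4 has {2,3,5}, so it must be 4.
(r1,c5): row 1 has {1,2,4,5,6}; column 5 has {4,6}, so it must be 3.
(r4,c3): row 4 has {2}; column 3 has {3,4,5,6}, so it must be 1.
(r4,c5): row 4 has {1,2}; column 5 has {3,4,6}, so it must be 5.
(r5,c4): row 5 has {3,5,6}; column 4 has {2,3,4,5}, so it must be 1.
(r6,c3): row 6 is empty so far; column 3 has {1,3,4,5,6}, so it must be 2.
(r6,c4): row 6 has {2}; column 4 has {1,2,3,4,5}, so it must be 6.
(r6,c5): row 6 has {2,6}; column 5 has {3,4,5,6}, so it must be 1.
(r2,c5): row 2 has {3,4,5}; column 5 has {1,3,4,5,6}, so it must be 2.
(r2,c6): row 2 has {2,3,4,5}; column 6 has {1}, so it must be 6.
(r3,c6): row 3 has {3,4,5}; column 6 has {1,6}, so it must be 2.
(r5,c6): row 5 has {1,3,5,6}; column 6 has {1,2,6}, so it must be 4.
(r6,c2): row 6 has {1,2,6}; column 2 has {2,3,5}, so it must be 4.
(r2,c1): row 2 has {2,3,4,5,6}; column 1 has {5}, so it must be 1.
(r3,c1): row 3 has {2,3,4,5}; column 1 has {1,5}, so it must be 6.
(r3,c2): row 3 has {2,3,4,5,6}; column 2 has {2,3,4,5}, so it must be 1.
(r4,c2): row 4 has {1,2,5}; column 2 has {1,2,3,4,5}, so it must be 6.
(r4,c6): row 4 has {1,2,5,6}; column 6 has {1,2,4,6}, so it must be 3.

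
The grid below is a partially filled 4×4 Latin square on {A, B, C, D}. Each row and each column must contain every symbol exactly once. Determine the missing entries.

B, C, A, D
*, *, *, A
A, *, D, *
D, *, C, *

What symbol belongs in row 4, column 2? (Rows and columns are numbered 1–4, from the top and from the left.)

A

(r2,c1) = C
(r2,c3) = B
(r3,c2) = B
(r3,c4) = C
(r4,c2) = A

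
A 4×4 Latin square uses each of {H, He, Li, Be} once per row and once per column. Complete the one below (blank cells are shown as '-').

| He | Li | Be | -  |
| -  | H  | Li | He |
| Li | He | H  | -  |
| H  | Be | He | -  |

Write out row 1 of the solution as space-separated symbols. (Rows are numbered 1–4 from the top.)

Cell (r1,c4): row 1 has {He,Li,Be}; column 4 has {He} → H.

He Li Be H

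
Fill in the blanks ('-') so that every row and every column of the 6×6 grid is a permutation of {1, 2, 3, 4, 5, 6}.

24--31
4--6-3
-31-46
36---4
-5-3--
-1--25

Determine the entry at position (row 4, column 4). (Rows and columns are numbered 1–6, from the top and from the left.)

(r1,c4): row 1 has {1,2,3,4}; column 4 has {3,6}, so it must be 5.
(r2,c2): row 2 has {3,4,6}; column 2 has {1,3,4,5,6}, so it must be 2.
(r2,c3): row 2 has {2,3,4,6}; column 3 has {1}, so it must be 5.
(r2,c5): row 2 has {2,3,4,5,6}; column 5 has {2,3,4}, so it must be 1.
(r3,c1): row 3 has {1,3,4,6}; column 1 has {2,3,4}, so it must be 5.
(r3,c4): row 3 has {1,3,4,5,6}; column 4 has {3,5,6}, so it must be 2.
(r4,c3): row 4 has {3,4,6}; column 3 has {1,5}, so it must be 2.
(r4,c4): row 4 has {2,3,4,6}; column 4 has {2,3,5,6}, so it must be 1.

1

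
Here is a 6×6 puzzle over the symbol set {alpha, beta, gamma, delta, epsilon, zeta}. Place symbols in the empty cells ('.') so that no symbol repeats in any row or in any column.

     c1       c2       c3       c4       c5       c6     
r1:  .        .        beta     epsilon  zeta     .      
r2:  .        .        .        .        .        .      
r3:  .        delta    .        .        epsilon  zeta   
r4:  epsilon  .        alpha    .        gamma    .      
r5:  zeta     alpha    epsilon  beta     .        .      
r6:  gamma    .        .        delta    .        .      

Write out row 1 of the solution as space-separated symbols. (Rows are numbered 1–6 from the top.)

delta gamma beta epsilon zeta alpha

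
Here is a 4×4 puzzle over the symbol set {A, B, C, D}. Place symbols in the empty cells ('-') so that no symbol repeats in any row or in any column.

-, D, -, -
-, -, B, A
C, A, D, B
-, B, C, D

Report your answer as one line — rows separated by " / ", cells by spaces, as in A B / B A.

At row 1, column 3: row 1 has {D}; column 3 has {B,C,D}; that leaves A.
At row 1, column 4: row 1 has {A,D}; column 4 has {A,B,D}; that leaves C.
At row 2, column 1: row 2 has {A,B}; column 1 has {C}; that leaves D.
At row 2, column 2: row 2 has {A,B,D}; column 2 has {A,B,D}; that leaves C.
At row 4, column 1: row 4 has {B,C,D}; column 1 has {C,D}; that leaves A.
At row 1, column 1: row 1 has {A,C,D}; column 1 has {A,C,D}; that leaves B.

B D A C / D C B A / C A D B / A B C D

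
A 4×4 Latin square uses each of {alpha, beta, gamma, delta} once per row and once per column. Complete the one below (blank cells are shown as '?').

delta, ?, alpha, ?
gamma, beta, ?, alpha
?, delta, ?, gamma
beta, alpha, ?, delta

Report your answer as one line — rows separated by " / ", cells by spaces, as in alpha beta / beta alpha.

delta gamma alpha beta / gamma beta delta alpha / alpha delta beta gamma / beta alpha gamma delta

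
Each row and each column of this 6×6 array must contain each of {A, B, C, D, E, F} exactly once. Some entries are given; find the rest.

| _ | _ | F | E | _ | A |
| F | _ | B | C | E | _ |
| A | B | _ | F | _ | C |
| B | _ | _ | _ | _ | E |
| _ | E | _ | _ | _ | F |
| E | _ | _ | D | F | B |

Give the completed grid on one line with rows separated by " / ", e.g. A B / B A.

Cell (r2,c6): row 2 has {B,C,E,F}; column 6 has {A,B,C,E,F} → D.
Cell (r3,c5): row 3 has {A,B,C,F}; column 5 has {E,F} → D.
Cell (r4,c4): row 4 has {B,E}; column 4 has {C,D,E,F} → A.
Cell (r4,c5): row 4 has {A,B,E}; column 5 has {D,E,F} → C.
Cell (r5,c4): row 5 has {E,F}; column 4 has {A,C,D,E,F} → B.
Cell (r5,c5): row 5 has {B,E,F}; column 5 has {C,D,E,F} → A.
Cell (r1,c5): row 1 has {A,E,F}; column 5 has {A,C,D,E,F} → B.
Cell (r2,c2): row 2 has {B,C,D,E,F}; column 2 has {B,E} → A.
Cell (r3,c3): row 3 has {A,B,C,D,F}; column 3 has {B,F} → E.
Cell (r4,c3): row 4 has {A,B,C,E}; column 3 has {B,E,F} → D.
Cell (r5,c3): row 5 has {A,B,E,F}; column 3 has {B,D,E,F} → C.
Cell (r6,c2): row 6 has {B,D,E,F}; column 2 has {A,B,E} → C.
Cell (r6,c3): row 6 has {B,C,D,E,F}; column 3 has {B,C,D,E,F} → A.
Cell (r1,c2): row 1 has {A,B,E,F}; column 2 has {A,B,C,E} → D.
Cell (r4,c2): row 4 has {A,B,C,D,E}; column 2 has {A,B,C,D,E} → F.
Cell (r5,c1): row 5 has {A,B,C,E,F}; column 1 has {A,B,E,F} → D.
Cell (r1,c1): row 1 has {A,B,D,E,F}; column 1 has {A,B,D,E,F} → C.

C D F E B A / F A B C E D / A B E F D C / B F D A C E / D E C B A F / E C A D F B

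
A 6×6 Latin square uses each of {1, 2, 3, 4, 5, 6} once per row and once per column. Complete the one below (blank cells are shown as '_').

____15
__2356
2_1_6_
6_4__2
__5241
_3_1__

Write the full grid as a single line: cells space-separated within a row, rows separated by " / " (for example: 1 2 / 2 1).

4 2 3 6 1 5 / 1 4 2 3 5 6 / 2 5 1 4 6 3 / 6 1 4 5 3 2 / 3 6 5 2 4 1 / 5 3 6 1 2 4

(r4,c4) = 5
(r4,c5) = 3
(r5,c1) = 3
(r5,c2) = 6
(r6,c3) = 6
(r6,c5) = 2
(r6,c6) = 4
(r1,c1) = 4
(r1,c2) = 2
(r1,c3) = 3
(r1,c4) = 6
(r2,c1) = 1
(r2,c2) = 4
(r3,c2) = 5
(r3,c4) = 4
(r3,c6) = 3
(r4,c2) = 1
(r6,c1) = 5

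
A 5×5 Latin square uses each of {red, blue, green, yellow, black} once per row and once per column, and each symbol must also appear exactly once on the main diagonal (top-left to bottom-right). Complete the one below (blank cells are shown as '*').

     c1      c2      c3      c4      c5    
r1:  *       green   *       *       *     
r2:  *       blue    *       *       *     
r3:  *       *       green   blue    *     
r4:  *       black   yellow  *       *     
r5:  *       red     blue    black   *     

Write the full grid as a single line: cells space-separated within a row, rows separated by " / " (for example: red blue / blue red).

(r3,c2) = yellow
(r4,c4) = red
(r5,c5) = yellow
(r1,c1) = black
(r1,c3) = red
(r1,c4) = yellow
(r1,c5) = blue
(r2,c3) = black
(r2,c4) = green
(r2,c5) = red
(r3,c1) = red
(r3,c5) = black
(r4,c5) = green
(r5,c1) = green
(r2,c1) = yellow
(r4,c1) = blue

black green red yellow blue / yellow blue black green red / red yellow green blue black / blue black yellow red green / green red blue black yellow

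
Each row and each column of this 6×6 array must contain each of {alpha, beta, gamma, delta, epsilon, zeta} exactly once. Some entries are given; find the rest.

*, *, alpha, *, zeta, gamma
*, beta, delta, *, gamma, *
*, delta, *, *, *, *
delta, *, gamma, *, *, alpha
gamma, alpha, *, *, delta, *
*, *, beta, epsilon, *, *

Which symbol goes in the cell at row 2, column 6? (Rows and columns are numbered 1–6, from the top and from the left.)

zeta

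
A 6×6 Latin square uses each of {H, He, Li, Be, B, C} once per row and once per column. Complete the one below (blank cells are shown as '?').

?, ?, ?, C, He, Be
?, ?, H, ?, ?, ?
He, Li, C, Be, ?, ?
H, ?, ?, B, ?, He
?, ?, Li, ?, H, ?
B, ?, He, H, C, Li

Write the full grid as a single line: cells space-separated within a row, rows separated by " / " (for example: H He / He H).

row 1 has {He,Be,C}; column 1 has {H,He,B} — only Li is left for (r1,c1).
row 1 has {He,Li,Be,C}; column 3 has {H,He,Li,C} — only B is left for (r1,c3).
row 3 has {He,Li,Be,C}; column 5 has {H,He,C} — only B is left for (r3,c5).
row 3 has {He,Li,Be,B,C}; column 6 has {He,Li,Be} — only H is left for (r3,c6).
row 4 has {H,He,B}; column 3 has {H,He,Li,B,C} — only Be is left for (r4,c3).
row 4 has {H,He,Be,B}; column 5 has {H,He,B,C} — only Li is left for (r4,c5).
row 5 has {H,Li}; column 4 has {H,Be,B,C} — only He is left for (r5,c4).
row 6 has {H,He,Li,B,C}; column 2 has {Li} — only Be is left for (r6,c2).
row 1 has {He,Li,Be,B,C}; column 2 has {Li,Be} — only H is left for (r1,c2).
row 2 has {H}; column 4 has {H,He,Be,B,C} — only Li is left for (r2,c4).
row 2 has {H,Li}; column 5 has {H,He,Li,B,C} — only Be is left for (r2,c5).
row 4 has {H,He,Li,Be,B}; column 2 has {H,Li,Be} — only C is left for (r4,c2).
row 5 has {H,He,Li}; column 2 has {H,Li,Be,C} — only B is left for (r5,c2).
row 5 has {H,He,Li,B}; column 6 has {H,He,Li,Be} — only C is left for (r5,c6).
row 2 has {H,Li,Be}; column 1 has {H,He,Li,B} — only C is left for (r2,c1).
row 2 has {H,Li,Be,C}; column 2 has {H,Li,Be,B,C} — only He is left for (r2,c2).
row 2 has {H,He,Li,Be,C}; column 6 has {H,He,Li,Be,C} — only B is left for (r2,c6).
row 5 has {H,He,Li,B,C}; column 1 has {H,He,Li,B,C} — only Be is left for (r5,c1).

Li H B C He Be / C He H Li Be B / He Li C Be B H / H C Be B Li He / Be B Li He H C / B Be He H C Li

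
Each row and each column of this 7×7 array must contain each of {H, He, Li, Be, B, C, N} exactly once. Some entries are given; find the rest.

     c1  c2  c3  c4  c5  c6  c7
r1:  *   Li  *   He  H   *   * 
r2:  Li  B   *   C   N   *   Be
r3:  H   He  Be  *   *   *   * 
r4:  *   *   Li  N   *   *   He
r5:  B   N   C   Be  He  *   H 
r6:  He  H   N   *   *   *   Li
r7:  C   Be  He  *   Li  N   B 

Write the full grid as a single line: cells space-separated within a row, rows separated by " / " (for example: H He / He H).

N Li B He H Be C / Li B H C N He Be / H He Be Li C B N / Be C Li N B H He / B N C Be He Li H / He H N B Be C Li / C Be He H Li N B

(r1,c3) = B
(r2,c3) = H
(r2,c6) = He
(r4,c1) = Be
(r4,c2) = C
(r4,c5) = B
(r4,c6) = H
(r5,c6) = Li
(r6,c4) = B
(r7,c4) = H
(r1,c1) = N
(r1,c7) = C
(r3,c4) = Li
(r3,c5) = C
(r3,c6) = B
(r3,c7) = N
(r6,c5) = Be
(r6,c6) = C
(r1,c6) = Be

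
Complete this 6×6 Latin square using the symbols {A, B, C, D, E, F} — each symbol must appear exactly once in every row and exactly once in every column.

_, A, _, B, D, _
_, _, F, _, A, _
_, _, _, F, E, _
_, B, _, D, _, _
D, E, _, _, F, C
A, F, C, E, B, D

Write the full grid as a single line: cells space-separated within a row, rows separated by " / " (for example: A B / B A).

C A E B D F / E D F C A B / B C D F E A / F B A D C E / D E B A F C / A F C E B D

row 1 has {A,B,D}; column 3 has {C,F} — only E is left for (r1,c3).
row 1 has {A,B,D,E}; column 6 has {C,D} — only F is left for (r1,c6).
row 2 has {A,F}; column 4 has {B,D,E,F} — only C is left for (r2,c4).
row 4 has {B,D}; column 3 has {C,E,F} — only A is left for (r4,c3).
row 4 has {A,B,D}; column 5 has {A,B,D,E,F} — only C is left for (r4,c5).
row 4 has {A,B,C,D}; column 6 has {C,D,F} — only E is left for (r4,c6).
row 5 has {C,D,E,F}; column 3 has {A,C,E,F} — only B is left for (r5,c3).
row 5 has {B,C,D,E,F}; column 4 has {B,C,D,E,F} — only A is left for (r5,c4).
row 1 has {A,B,D,E,F}; column 1 has {A,D} — only C is left for (r1,c1).
row 2 has {A,C,F}; column 2 has {A,B,E,F} — only D is left for (r2,c2).
row 2 has {A,C,D,F}; column 6 has {C,D,E,F} — only B is left for (r2,c6).
row 3 has {E,F}; column 1 has {A,C,D} — only B is left for (r3,c1).
row 3 has {B,E,F}; column 2 has {A,B,D,E,F} — only C is left for (r3,c2).
row 3 has {B,C,E,F}; column 3 has {A,B,C,E,F} — only D is left for (r3,c3).
row 3 has {B,C,D,E,F}; column 6 has {B,C,D,E,F} — only A is left for (r3,c6).
row 4 has {A,B,C,D,E}; column 1 has {A,B,C,D} — only F is left for (r4,c1).
row 2 has {A,B,C,D,F}; column 1 has {A,B,C,D,F} — only E is left for (r2,c1).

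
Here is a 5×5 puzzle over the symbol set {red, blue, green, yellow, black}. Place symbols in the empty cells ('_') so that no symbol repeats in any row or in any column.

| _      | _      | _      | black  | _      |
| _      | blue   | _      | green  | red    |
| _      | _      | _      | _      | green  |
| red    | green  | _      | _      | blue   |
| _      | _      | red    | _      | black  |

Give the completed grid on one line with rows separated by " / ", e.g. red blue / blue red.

blue red green black yellow / black blue yellow green red / yellow black blue red green / red green black yellow blue / green yellow red blue black

(r1,c5): row 1 has {black}; column 5 has {red,blue,green,black}, so it must be yellow.
(r4,c4): row 4 has {red,blue,green}; column 4 has {green,black}, so it must be yellow.
(r5,c2): row 5 has {red,black}; column 2 has {blue,green}, so it must be yellow.
(r5,c4): row 5 has {red,yellow,black}; column 4 has {green,yellow,black}, so it must be blue.
(r1,c2): row 1 has {yellow,black}; column 2 has {blue,green,yellow}, so it must be red.
(r3,c2): row 3 has {green}; column 2 has {red,blue,green,yellow}, so it must be black.
(r3,c4): row 3 has {green,black}; column 4 has {blue,green,yellow,black}, so it must be red.
(r4,c3): row 4 has {red,blue,green,yellow}; column 3 has {red}, so it must be black.
(r5,c1): row 5 has {red,blue,yellow,black}; column 1 has {red}, so it must be green.
(r1,c1): row 1 has {red,yellow,black}; column 1 has {red,green}, so it must be blue.
(r1,c3): row 1 has {red,blue,yellow,black}; column 3 has {red,black}, so it must be green.
(r2,c3): row 2 has {red,blue,green}; column 3 has {red,green,black}, so it must be yellow.
(r3,c1): row 3 has {red,green,black}; column 1 has {red,blue,green}, so it must be yellow.
(r3,c3): row 3 has {red,green,yellow,black}; column 3 has {red,green,yellow,black}, so it must be blue.
(r2,c1): row 2 has {red,blue,green,yellow}; column 1 has {red,blue,green,yellow}, so it must be black.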